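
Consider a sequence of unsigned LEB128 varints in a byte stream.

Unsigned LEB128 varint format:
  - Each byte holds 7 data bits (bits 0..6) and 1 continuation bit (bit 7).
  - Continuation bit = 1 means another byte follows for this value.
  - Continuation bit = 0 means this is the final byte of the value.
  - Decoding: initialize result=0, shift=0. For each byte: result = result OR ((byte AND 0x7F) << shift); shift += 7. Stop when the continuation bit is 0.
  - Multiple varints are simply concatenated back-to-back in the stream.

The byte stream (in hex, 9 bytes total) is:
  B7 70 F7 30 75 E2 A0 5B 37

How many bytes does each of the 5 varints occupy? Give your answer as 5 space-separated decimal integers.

  byte[0]=0xB7 cont=1 payload=0x37=55: acc |= 55<<0 -> acc=55 shift=7
  byte[1]=0x70 cont=0 payload=0x70=112: acc |= 112<<7 -> acc=14391 shift=14 [end]
Varint 1: bytes[0:2] = B7 70 -> value 14391 (2 byte(s))
  byte[2]=0xF7 cont=1 payload=0x77=119: acc |= 119<<0 -> acc=119 shift=7
  byte[3]=0x30 cont=0 payload=0x30=48: acc |= 48<<7 -> acc=6263 shift=14 [end]
Varint 2: bytes[2:4] = F7 30 -> value 6263 (2 byte(s))
  byte[4]=0x75 cont=0 payload=0x75=117: acc |= 117<<0 -> acc=117 shift=7 [end]
Varint 3: bytes[4:5] = 75 -> value 117 (1 byte(s))
  byte[5]=0xE2 cont=1 payload=0x62=98: acc |= 98<<0 -> acc=98 shift=7
  byte[6]=0xA0 cont=1 payload=0x20=32: acc |= 32<<7 -> acc=4194 shift=14
  byte[7]=0x5B cont=0 payload=0x5B=91: acc |= 91<<14 -> acc=1495138 shift=21 [end]
Varint 4: bytes[5:8] = E2 A0 5B -> value 1495138 (3 byte(s))
  byte[8]=0x37 cont=0 payload=0x37=55: acc |= 55<<0 -> acc=55 shift=7 [end]
Varint 5: bytes[8:9] = 37 -> value 55 (1 byte(s))

Answer: 2 2 1 3 1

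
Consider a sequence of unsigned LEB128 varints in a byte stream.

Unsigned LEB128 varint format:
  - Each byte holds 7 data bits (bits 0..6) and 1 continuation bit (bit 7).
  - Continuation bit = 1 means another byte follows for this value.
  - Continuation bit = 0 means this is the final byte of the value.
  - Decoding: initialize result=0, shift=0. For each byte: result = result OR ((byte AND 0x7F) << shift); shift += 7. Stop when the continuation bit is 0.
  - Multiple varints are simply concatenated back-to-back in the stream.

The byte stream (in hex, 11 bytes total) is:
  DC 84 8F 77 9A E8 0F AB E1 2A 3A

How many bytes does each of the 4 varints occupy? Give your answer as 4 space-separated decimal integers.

Answer: 4 3 3 1

Derivation:
  byte[0]=0xDC cont=1 payload=0x5C=92: acc |= 92<<0 -> acc=92 shift=7
  byte[1]=0x84 cont=1 payload=0x04=4: acc |= 4<<7 -> acc=604 shift=14
  byte[2]=0x8F cont=1 payload=0x0F=15: acc |= 15<<14 -> acc=246364 shift=21
  byte[3]=0x77 cont=0 payload=0x77=119: acc |= 119<<21 -> acc=249807452 shift=28 [end]
Varint 1: bytes[0:4] = DC 84 8F 77 -> value 249807452 (4 byte(s))
  byte[4]=0x9A cont=1 payload=0x1A=26: acc |= 26<<0 -> acc=26 shift=7
  byte[5]=0xE8 cont=1 payload=0x68=104: acc |= 104<<7 -> acc=13338 shift=14
  byte[6]=0x0F cont=0 payload=0x0F=15: acc |= 15<<14 -> acc=259098 shift=21 [end]
Varint 2: bytes[4:7] = 9A E8 0F -> value 259098 (3 byte(s))
  byte[7]=0xAB cont=1 payload=0x2B=43: acc |= 43<<0 -> acc=43 shift=7
  byte[8]=0xE1 cont=1 payload=0x61=97: acc |= 97<<7 -> acc=12459 shift=14
  byte[9]=0x2A cont=0 payload=0x2A=42: acc |= 42<<14 -> acc=700587 shift=21 [end]
Varint 3: bytes[7:10] = AB E1 2A -> value 700587 (3 byte(s))
  byte[10]=0x3A cont=0 payload=0x3A=58: acc |= 58<<0 -> acc=58 shift=7 [end]
Varint 4: bytes[10:11] = 3A -> value 58 (1 byte(s))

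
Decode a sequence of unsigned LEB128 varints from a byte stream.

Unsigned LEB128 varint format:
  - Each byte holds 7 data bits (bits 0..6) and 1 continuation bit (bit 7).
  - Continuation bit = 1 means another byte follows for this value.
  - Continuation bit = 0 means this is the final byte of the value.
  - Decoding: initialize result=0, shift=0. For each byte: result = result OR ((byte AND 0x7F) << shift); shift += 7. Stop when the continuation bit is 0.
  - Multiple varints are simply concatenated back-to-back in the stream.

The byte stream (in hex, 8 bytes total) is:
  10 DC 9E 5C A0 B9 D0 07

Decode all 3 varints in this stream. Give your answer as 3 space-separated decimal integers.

  byte[0]=0x10 cont=0 payload=0x10=16: acc |= 16<<0 -> acc=16 shift=7 [end]
Varint 1: bytes[0:1] = 10 -> value 16 (1 byte(s))
  byte[1]=0xDC cont=1 payload=0x5C=92: acc |= 92<<0 -> acc=92 shift=7
  byte[2]=0x9E cont=1 payload=0x1E=30: acc |= 30<<7 -> acc=3932 shift=14
  byte[3]=0x5C cont=0 payload=0x5C=92: acc |= 92<<14 -> acc=1511260 shift=21 [end]
Varint 2: bytes[1:4] = DC 9E 5C -> value 1511260 (3 byte(s))
  byte[4]=0xA0 cont=1 payload=0x20=32: acc |= 32<<0 -> acc=32 shift=7
  byte[5]=0xB9 cont=1 payload=0x39=57: acc |= 57<<7 -> acc=7328 shift=14
  byte[6]=0xD0 cont=1 payload=0x50=80: acc |= 80<<14 -> acc=1318048 shift=21
  byte[7]=0x07 cont=0 payload=0x07=7: acc |= 7<<21 -> acc=15998112 shift=28 [end]
Varint 3: bytes[4:8] = A0 B9 D0 07 -> value 15998112 (4 byte(s))

Answer: 16 1511260 15998112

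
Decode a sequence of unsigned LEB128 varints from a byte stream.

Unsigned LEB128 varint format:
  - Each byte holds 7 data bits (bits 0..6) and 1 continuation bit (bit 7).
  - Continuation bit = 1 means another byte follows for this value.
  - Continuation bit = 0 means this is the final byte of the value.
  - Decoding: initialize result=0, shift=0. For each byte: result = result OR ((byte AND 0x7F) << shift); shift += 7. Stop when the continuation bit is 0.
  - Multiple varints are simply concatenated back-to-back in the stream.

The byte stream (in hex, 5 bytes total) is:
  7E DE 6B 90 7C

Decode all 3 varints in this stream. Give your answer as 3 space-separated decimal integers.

Answer: 126 13790 15888

Derivation:
  byte[0]=0x7E cont=0 payload=0x7E=126: acc |= 126<<0 -> acc=126 shift=7 [end]
Varint 1: bytes[0:1] = 7E -> value 126 (1 byte(s))
  byte[1]=0xDE cont=1 payload=0x5E=94: acc |= 94<<0 -> acc=94 shift=7
  byte[2]=0x6B cont=0 payload=0x6B=107: acc |= 107<<7 -> acc=13790 shift=14 [end]
Varint 2: bytes[1:3] = DE 6B -> value 13790 (2 byte(s))
  byte[3]=0x90 cont=1 payload=0x10=16: acc |= 16<<0 -> acc=16 shift=7
  byte[4]=0x7C cont=0 payload=0x7C=124: acc |= 124<<7 -> acc=15888 shift=14 [end]
Varint 3: bytes[3:5] = 90 7C -> value 15888 (2 byte(s))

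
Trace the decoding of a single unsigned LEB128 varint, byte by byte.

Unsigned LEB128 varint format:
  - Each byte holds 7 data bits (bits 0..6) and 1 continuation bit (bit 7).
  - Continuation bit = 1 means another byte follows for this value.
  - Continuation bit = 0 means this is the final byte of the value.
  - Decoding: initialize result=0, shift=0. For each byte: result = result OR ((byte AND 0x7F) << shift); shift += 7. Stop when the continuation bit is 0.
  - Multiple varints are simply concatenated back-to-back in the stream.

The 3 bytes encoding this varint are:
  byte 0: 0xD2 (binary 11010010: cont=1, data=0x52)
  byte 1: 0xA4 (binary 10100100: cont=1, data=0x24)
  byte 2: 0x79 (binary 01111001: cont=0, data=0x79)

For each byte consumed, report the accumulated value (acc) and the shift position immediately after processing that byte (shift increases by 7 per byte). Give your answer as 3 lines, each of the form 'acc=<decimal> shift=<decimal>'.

byte 0=0xD2: payload=0x52=82, contrib = 82<<0 = 82; acc -> 82, shift -> 7
byte 1=0xA4: payload=0x24=36, contrib = 36<<7 = 4608; acc -> 4690, shift -> 14
byte 2=0x79: payload=0x79=121, contrib = 121<<14 = 1982464; acc -> 1987154, shift -> 21

Answer: acc=82 shift=7
acc=4690 shift=14
acc=1987154 shift=21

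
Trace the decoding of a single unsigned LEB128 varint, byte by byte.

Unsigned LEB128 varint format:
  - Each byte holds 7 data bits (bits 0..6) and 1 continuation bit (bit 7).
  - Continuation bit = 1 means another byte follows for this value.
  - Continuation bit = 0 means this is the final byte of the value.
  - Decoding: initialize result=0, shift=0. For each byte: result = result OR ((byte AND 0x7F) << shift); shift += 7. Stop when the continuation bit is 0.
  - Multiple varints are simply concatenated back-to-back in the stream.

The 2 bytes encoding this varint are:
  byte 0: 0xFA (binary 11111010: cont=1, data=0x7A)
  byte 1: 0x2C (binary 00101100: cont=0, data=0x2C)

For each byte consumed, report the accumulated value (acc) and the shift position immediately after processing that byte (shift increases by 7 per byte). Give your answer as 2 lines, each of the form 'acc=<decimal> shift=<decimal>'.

byte 0=0xFA: payload=0x7A=122, contrib = 122<<0 = 122; acc -> 122, shift -> 7
byte 1=0x2C: payload=0x2C=44, contrib = 44<<7 = 5632; acc -> 5754, shift -> 14

Answer: acc=122 shift=7
acc=5754 shift=14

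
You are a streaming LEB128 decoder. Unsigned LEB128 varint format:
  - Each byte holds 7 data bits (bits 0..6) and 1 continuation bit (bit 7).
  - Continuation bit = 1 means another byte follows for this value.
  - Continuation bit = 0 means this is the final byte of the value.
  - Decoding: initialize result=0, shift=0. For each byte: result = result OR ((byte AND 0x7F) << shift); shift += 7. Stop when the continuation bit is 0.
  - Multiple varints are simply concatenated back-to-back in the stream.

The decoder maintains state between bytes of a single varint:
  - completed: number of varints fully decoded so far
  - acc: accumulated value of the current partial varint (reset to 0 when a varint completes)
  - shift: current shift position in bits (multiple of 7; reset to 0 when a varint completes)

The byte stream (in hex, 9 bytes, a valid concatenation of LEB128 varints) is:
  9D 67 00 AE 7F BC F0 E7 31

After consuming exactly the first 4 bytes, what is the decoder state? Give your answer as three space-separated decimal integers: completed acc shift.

Answer: 2 46 7

Derivation:
byte[0]=0x9D cont=1 payload=0x1D: acc |= 29<<0 -> completed=0 acc=29 shift=7
byte[1]=0x67 cont=0 payload=0x67: varint #1 complete (value=13213); reset -> completed=1 acc=0 shift=0
byte[2]=0x00 cont=0 payload=0x00: varint #2 complete (value=0); reset -> completed=2 acc=0 shift=0
byte[3]=0xAE cont=1 payload=0x2E: acc |= 46<<0 -> completed=2 acc=46 shift=7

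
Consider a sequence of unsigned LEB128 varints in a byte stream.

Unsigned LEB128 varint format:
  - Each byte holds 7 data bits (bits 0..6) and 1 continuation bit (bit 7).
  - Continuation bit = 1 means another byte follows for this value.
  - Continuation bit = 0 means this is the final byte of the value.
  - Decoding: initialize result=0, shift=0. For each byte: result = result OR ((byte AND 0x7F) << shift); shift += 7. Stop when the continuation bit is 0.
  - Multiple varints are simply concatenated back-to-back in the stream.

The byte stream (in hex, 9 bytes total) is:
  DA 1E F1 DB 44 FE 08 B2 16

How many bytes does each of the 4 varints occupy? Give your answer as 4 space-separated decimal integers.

Answer: 2 3 2 2

Derivation:
  byte[0]=0xDA cont=1 payload=0x5A=90: acc |= 90<<0 -> acc=90 shift=7
  byte[1]=0x1E cont=0 payload=0x1E=30: acc |= 30<<7 -> acc=3930 shift=14 [end]
Varint 1: bytes[0:2] = DA 1E -> value 3930 (2 byte(s))
  byte[2]=0xF1 cont=1 payload=0x71=113: acc |= 113<<0 -> acc=113 shift=7
  byte[3]=0xDB cont=1 payload=0x5B=91: acc |= 91<<7 -> acc=11761 shift=14
  byte[4]=0x44 cont=0 payload=0x44=68: acc |= 68<<14 -> acc=1125873 shift=21 [end]
Varint 2: bytes[2:5] = F1 DB 44 -> value 1125873 (3 byte(s))
  byte[5]=0xFE cont=1 payload=0x7E=126: acc |= 126<<0 -> acc=126 shift=7
  byte[6]=0x08 cont=0 payload=0x08=8: acc |= 8<<7 -> acc=1150 shift=14 [end]
Varint 3: bytes[5:7] = FE 08 -> value 1150 (2 byte(s))
  byte[7]=0xB2 cont=1 payload=0x32=50: acc |= 50<<0 -> acc=50 shift=7
  byte[8]=0x16 cont=0 payload=0x16=22: acc |= 22<<7 -> acc=2866 shift=14 [end]
Varint 4: bytes[7:9] = B2 16 -> value 2866 (2 byte(s))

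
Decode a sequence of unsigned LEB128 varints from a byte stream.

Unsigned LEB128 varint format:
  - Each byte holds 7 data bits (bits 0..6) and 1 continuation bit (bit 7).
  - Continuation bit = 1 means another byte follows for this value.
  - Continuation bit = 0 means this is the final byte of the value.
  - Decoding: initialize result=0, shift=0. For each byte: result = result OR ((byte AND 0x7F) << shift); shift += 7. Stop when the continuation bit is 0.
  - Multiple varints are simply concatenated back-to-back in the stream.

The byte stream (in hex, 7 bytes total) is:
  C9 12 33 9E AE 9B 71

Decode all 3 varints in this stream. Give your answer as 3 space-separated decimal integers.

Answer: 2377 51 237426462

Derivation:
  byte[0]=0xC9 cont=1 payload=0x49=73: acc |= 73<<0 -> acc=73 shift=7
  byte[1]=0x12 cont=0 payload=0x12=18: acc |= 18<<7 -> acc=2377 shift=14 [end]
Varint 1: bytes[0:2] = C9 12 -> value 2377 (2 byte(s))
  byte[2]=0x33 cont=0 payload=0x33=51: acc |= 51<<0 -> acc=51 shift=7 [end]
Varint 2: bytes[2:3] = 33 -> value 51 (1 byte(s))
  byte[3]=0x9E cont=1 payload=0x1E=30: acc |= 30<<0 -> acc=30 shift=7
  byte[4]=0xAE cont=1 payload=0x2E=46: acc |= 46<<7 -> acc=5918 shift=14
  byte[5]=0x9B cont=1 payload=0x1B=27: acc |= 27<<14 -> acc=448286 shift=21
  byte[6]=0x71 cont=0 payload=0x71=113: acc |= 113<<21 -> acc=237426462 shift=28 [end]
Varint 3: bytes[3:7] = 9E AE 9B 71 -> value 237426462 (4 byte(s))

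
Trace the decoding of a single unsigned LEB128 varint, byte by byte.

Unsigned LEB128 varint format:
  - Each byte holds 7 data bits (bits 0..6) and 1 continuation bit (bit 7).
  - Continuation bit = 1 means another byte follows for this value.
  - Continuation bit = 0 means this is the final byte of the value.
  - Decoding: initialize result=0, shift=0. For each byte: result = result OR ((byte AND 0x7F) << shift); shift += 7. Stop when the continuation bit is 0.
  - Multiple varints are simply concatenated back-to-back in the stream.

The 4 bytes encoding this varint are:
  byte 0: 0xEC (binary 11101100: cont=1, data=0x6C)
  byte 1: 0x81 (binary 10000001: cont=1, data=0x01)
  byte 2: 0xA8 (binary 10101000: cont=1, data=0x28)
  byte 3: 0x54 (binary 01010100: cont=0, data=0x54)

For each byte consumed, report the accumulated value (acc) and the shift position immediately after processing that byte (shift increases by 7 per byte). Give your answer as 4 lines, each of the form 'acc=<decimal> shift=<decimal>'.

Answer: acc=108 shift=7
acc=236 shift=14
acc=655596 shift=21
acc=176816364 shift=28

Derivation:
byte 0=0xEC: payload=0x6C=108, contrib = 108<<0 = 108; acc -> 108, shift -> 7
byte 1=0x81: payload=0x01=1, contrib = 1<<7 = 128; acc -> 236, shift -> 14
byte 2=0xA8: payload=0x28=40, contrib = 40<<14 = 655360; acc -> 655596, shift -> 21
byte 3=0x54: payload=0x54=84, contrib = 84<<21 = 176160768; acc -> 176816364, shift -> 28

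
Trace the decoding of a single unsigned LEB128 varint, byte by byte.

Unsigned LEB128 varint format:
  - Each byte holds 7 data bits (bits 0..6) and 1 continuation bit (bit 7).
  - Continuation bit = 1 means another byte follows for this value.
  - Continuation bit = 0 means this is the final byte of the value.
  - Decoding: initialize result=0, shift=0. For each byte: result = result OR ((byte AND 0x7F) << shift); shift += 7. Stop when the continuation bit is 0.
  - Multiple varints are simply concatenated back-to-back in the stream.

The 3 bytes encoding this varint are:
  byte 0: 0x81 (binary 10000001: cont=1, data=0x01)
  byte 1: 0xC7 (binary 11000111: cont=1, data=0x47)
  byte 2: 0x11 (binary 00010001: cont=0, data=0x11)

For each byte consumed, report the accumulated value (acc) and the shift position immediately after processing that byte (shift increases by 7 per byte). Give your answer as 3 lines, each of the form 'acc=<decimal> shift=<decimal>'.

byte 0=0x81: payload=0x01=1, contrib = 1<<0 = 1; acc -> 1, shift -> 7
byte 1=0xC7: payload=0x47=71, contrib = 71<<7 = 9088; acc -> 9089, shift -> 14
byte 2=0x11: payload=0x11=17, contrib = 17<<14 = 278528; acc -> 287617, shift -> 21

Answer: acc=1 shift=7
acc=9089 shift=14
acc=287617 shift=21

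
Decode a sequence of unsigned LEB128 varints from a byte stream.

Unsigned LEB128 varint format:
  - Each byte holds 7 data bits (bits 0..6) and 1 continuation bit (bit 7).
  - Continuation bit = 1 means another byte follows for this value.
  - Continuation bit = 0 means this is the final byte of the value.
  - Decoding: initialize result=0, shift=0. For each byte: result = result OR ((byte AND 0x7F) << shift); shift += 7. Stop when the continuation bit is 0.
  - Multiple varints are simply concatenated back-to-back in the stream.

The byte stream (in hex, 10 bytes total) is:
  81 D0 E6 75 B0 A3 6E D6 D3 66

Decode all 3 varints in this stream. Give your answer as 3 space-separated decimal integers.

Answer: 247048193 1806768 1681878

Derivation:
  byte[0]=0x81 cont=1 payload=0x01=1: acc |= 1<<0 -> acc=1 shift=7
  byte[1]=0xD0 cont=1 payload=0x50=80: acc |= 80<<7 -> acc=10241 shift=14
  byte[2]=0xE6 cont=1 payload=0x66=102: acc |= 102<<14 -> acc=1681409 shift=21
  byte[3]=0x75 cont=0 payload=0x75=117: acc |= 117<<21 -> acc=247048193 shift=28 [end]
Varint 1: bytes[0:4] = 81 D0 E6 75 -> value 247048193 (4 byte(s))
  byte[4]=0xB0 cont=1 payload=0x30=48: acc |= 48<<0 -> acc=48 shift=7
  byte[5]=0xA3 cont=1 payload=0x23=35: acc |= 35<<7 -> acc=4528 shift=14
  byte[6]=0x6E cont=0 payload=0x6E=110: acc |= 110<<14 -> acc=1806768 shift=21 [end]
Varint 2: bytes[4:7] = B0 A3 6E -> value 1806768 (3 byte(s))
  byte[7]=0xD6 cont=1 payload=0x56=86: acc |= 86<<0 -> acc=86 shift=7
  byte[8]=0xD3 cont=1 payload=0x53=83: acc |= 83<<7 -> acc=10710 shift=14
  byte[9]=0x66 cont=0 payload=0x66=102: acc |= 102<<14 -> acc=1681878 shift=21 [end]
Varint 3: bytes[7:10] = D6 D3 66 -> value 1681878 (3 byte(s))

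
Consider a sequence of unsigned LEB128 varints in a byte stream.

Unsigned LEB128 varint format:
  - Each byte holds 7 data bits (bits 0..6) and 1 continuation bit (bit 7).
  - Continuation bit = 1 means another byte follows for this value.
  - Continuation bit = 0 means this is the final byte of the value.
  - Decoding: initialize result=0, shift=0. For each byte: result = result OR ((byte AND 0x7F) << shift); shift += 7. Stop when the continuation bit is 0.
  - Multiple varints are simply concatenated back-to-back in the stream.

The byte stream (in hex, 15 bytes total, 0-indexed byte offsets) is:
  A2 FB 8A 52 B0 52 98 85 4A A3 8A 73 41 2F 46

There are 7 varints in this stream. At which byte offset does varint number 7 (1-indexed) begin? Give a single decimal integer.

  byte[0]=0xA2 cont=1 payload=0x22=34: acc |= 34<<0 -> acc=34 shift=7
  byte[1]=0xFB cont=1 payload=0x7B=123: acc |= 123<<7 -> acc=15778 shift=14
  byte[2]=0x8A cont=1 payload=0x0A=10: acc |= 10<<14 -> acc=179618 shift=21
  byte[3]=0x52 cont=0 payload=0x52=82: acc |= 82<<21 -> acc=172146082 shift=28 [end]
Varint 1: bytes[0:4] = A2 FB 8A 52 -> value 172146082 (4 byte(s))
  byte[4]=0xB0 cont=1 payload=0x30=48: acc |= 48<<0 -> acc=48 shift=7
  byte[5]=0x52 cont=0 payload=0x52=82: acc |= 82<<7 -> acc=10544 shift=14 [end]
Varint 2: bytes[4:6] = B0 52 -> value 10544 (2 byte(s))
  byte[6]=0x98 cont=1 payload=0x18=24: acc |= 24<<0 -> acc=24 shift=7
  byte[7]=0x85 cont=1 payload=0x05=5: acc |= 5<<7 -> acc=664 shift=14
  byte[8]=0x4A cont=0 payload=0x4A=74: acc |= 74<<14 -> acc=1213080 shift=21 [end]
Varint 3: bytes[6:9] = 98 85 4A -> value 1213080 (3 byte(s))
  byte[9]=0xA3 cont=1 payload=0x23=35: acc |= 35<<0 -> acc=35 shift=7
  byte[10]=0x8A cont=1 payload=0x0A=10: acc |= 10<<7 -> acc=1315 shift=14
  byte[11]=0x73 cont=0 payload=0x73=115: acc |= 115<<14 -> acc=1885475 shift=21 [end]
Varint 4: bytes[9:12] = A3 8A 73 -> value 1885475 (3 byte(s))
  byte[12]=0x41 cont=0 payload=0x41=65: acc |= 65<<0 -> acc=65 shift=7 [end]
Varint 5: bytes[12:13] = 41 -> value 65 (1 byte(s))
  byte[13]=0x2F cont=0 payload=0x2F=47: acc |= 47<<0 -> acc=47 shift=7 [end]
Varint 6: bytes[13:14] = 2F -> value 47 (1 byte(s))
  byte[14]=0x46 cont=0 payload=0x46=70: acc |= 70<<0 -> acc=70 shift=7 [end]
Varint 7: bytes[14:15] = 46 -> value 70 (1 byte(s))

Answer: 14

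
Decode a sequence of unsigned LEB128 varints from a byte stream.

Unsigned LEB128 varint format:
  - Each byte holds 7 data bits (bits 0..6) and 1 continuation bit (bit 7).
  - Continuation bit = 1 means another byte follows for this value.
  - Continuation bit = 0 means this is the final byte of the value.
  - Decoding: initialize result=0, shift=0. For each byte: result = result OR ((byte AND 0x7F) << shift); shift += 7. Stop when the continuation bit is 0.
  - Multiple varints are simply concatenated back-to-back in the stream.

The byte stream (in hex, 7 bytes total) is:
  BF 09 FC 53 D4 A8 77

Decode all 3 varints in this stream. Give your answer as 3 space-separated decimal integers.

  byte[0]=0xBF cont=1 payload=0x3F=63: acc |= 63<<0 -> acc=63 shift=7
  byte[1]=0x09 cont=0 payload=0x09=9: acc |= 9<<7 -> acc=1215 shift=14 [end]
Varint 1: bytes[0:2] = BF 09 -> value 1215 (2 byte(s))
  byte[2]=0xFC cont=1 payload=0x7C=124: acc |= 124<<0 -> acc=124 shift=7
  byte[3]=0x53 cont=0 payload=0x53=83: acc |= 83<<7 -> acc=10748 shift=14 [end]
Varint 2: bytes[2:4] = FC 53 -> value 10748 (2 byte(s))
  byte[4]=0xD4 cont=1 payload=0x54=84: acc |= 84<<0 -> acc=84 shift=7
  byte[5]=0xA8 cont=1 payload=0x28=40: acc |= 40<<7 -> acc=5204 shift=14
  byte[6]=0x77 cont=0 payload=0x77=119: acc |= 119<<14 -> acc=1954900 shift=21 [end]
Varint 3: bytes[4:7] = D4 A8 77 -> value 1954900 (3 byte(s))

Answer: 1215 10748 1954900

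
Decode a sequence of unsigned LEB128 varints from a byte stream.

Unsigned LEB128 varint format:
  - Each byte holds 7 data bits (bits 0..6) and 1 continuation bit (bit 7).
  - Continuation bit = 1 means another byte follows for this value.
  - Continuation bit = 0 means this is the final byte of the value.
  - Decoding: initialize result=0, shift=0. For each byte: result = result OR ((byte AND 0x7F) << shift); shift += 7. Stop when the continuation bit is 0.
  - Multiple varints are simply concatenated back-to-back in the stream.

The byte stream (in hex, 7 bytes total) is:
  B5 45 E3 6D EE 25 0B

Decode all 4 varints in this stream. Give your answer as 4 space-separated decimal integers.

Answer: 8885 14051 4846 11

Derivation:
  byte[0]=0xB5 cont=1 payload=0x35=53: acc |= 53<<0 -> acc=53 shift=7
  byte[1]=0x45 cont=0 payload=0x45=69: acc |= 69<<7 -> acc=8885 shift=14 [end]
Varint 1: bytes[0:2] = B5 45 -> value 8885 (2 byte(s))
  byte[2]=0xE3 cont=1 payload=0x63=99: acc |= 99<<0 -> acc=99 shift=7
  byte[3]=0x6D cont=0 payload=0x6D=109: acc |= 109<<7 -> acc=14051 shift=14 [end]
Varint 2: bytes[2:4] = E3 6D -> value 14051 (2 byte(s))
  byte[4]=0xEE cont=1 payload=0x6E=110: acc |= 110<<0 -> acc=110 shift=7
  byte[5]=0x25 cont=0 payload=0x25=37: acc |= 37<<7 -> acc=4846 shift=14 [end]
Varint 3: bytes[4:6] = EE 25 -> value 4846 (2 byte(s))
  byte[6]=0x0B cont=0 payload=0x0B=11: acc |= 11<<0 -> acc=11 shift=7 [end]
Varint 4: bytes[6:7] = 0B -> value 11 (1 byte(s))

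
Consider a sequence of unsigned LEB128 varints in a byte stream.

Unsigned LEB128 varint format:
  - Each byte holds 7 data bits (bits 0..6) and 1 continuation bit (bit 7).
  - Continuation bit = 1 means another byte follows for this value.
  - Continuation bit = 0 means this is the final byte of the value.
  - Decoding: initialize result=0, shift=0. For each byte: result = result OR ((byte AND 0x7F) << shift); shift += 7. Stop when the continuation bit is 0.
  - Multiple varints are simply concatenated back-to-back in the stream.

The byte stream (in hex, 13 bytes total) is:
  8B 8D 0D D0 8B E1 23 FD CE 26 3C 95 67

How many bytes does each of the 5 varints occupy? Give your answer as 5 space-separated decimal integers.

  byte[0]=0x8B cont=1 payload=0x0B=11: acc |= 11<<0 -> acc=11 shift=7
  byte[1]=0x8D cont=1 payload=0x0D=13: acc |= 13<<7 -> acc=1675 shift=14
  byte[2]=0x0D cont=0 payload=0x0D=13: acc |= 13<<14 -> acc=214667 shift=21 [end]
Varint 1: bytes[0:3] = 8B 8D 0D -> value 214667 (3 byte(s))
  byte[3]=0xD0 cont=1 payload=0x50=80: acc |= 80<<0 -> acc=80 shift=7
  byte[4]=0x8B cont=1 payload=0x0B=11: acc |= 11<<7 -> acc=1488 shift=14
  byte[5]=0xE1 cont=1 payload=0x61=97: acc |= 97<<14 -> acc=1590736 shift=21
  byte[6]=0x23 cont=0 payload=0x23=35: acc |= 35<<21 -> acc=74991056 shift=28 [end]
Varint 2: bytes[3:7] = D0 8B E1 23 -> value 74991056 (4 byte(s))
  byte[7]=0xFD cont=1 payload=0x7D=125: acc |= 125<<0 -> acc=125 shift=7
  byte[8]=0xCE cont=1 payload=0x4E=78: acc |= 78<<7 -> acc=10109 shift=14
  byte[9]=0x26 cont=0 payload=0x26=38: acc |= 38<<14 -> acc=632701 shift=21 [end]
Varint 3: bytes[7:10] = FD CE 26 -> value 632701 (3 byte(s))
  byte[10]=0x3C cont=0 payload=0x3C=60: acc |= 60<<0 -> acc=60 shift=7 [end]
Varint 4: bytes[10:11] = 3C -> value 60 (1 byte(s))
  byte[11]=0x95 cont=1 payload=0x15=21: acc |= 21<<0 -> acc=21 shift=7
  byte[12]=0x67 cont=0 payload=0x67=103: acc |= 103<<7 -> acc=13205 shift=14 [end]
Varint 5: bytes[11:13] = 95 67 -> value 13205 (2 byte(s))

Answer: 3 4 3 1 2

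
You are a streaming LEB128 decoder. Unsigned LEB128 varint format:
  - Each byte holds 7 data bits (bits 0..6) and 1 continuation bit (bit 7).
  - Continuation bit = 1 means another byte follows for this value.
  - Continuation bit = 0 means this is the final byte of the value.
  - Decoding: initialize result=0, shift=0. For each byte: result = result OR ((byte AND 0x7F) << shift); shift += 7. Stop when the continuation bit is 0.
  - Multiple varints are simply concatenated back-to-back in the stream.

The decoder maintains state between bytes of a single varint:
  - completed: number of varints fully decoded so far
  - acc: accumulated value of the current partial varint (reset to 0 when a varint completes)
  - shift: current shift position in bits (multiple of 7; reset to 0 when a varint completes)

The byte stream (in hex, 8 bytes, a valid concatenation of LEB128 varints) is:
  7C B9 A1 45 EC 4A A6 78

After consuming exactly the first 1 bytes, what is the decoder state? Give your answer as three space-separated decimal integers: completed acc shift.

byte[0]=0x7C cont=0 payload=0x7C: varint #1 complete (value=124); reset -> completed=1 acc=0 shift=0

Answer: 1 0 0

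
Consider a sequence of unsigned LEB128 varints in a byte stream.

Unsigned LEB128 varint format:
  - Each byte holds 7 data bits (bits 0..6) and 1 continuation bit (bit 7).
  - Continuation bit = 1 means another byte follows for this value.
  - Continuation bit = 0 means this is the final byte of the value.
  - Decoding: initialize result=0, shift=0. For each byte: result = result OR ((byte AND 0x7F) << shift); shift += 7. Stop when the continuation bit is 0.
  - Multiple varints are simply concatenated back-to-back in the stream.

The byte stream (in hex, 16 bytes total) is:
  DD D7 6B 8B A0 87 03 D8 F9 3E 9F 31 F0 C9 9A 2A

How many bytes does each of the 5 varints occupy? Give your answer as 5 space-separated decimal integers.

  byte[0]=0xDD cont=1 payload=0x5D=93: acc |= 93<<0 -> acc=93 shift=7
  byte[1]=0xD7 cont=1 payload=0x57=87: acc |= 87<<7 -> acc=11229 shift=14
  byte[2]=0x6B cont=0 payload=0x6B=107: acc |= 107<<14 -> acc=1764317 shift=21 [end]
Varint 1: bytes[0:3] = DD D7 6B -> value 1764317 (3 byte(s))
  byte[3]=0x8B cont=1 payload=0x0B=11: acc |= 11<<0 -> acc=11 shift=7
  byte[4]=0xA0 cont=1 payload=0x20=32: acc |= 32<<7 -> acc=4107 shift=14
  byte[5]=0x87 cont=1 payload=0x07=7: acc |= 7<<14 -> acc=118795 shift=21
  byte[6]=0x03 cont=0 payload=0x03=3: acc |= 3<<21 -> acc=6410251 shift=28 [end]
Varint 2: bytes[3:7] = 8B A0 87 03 -> value 6410251 (4 byte(s))
  byte[7]=0xD8 cont=1 payload=0x58=88: acc |= 88<<0 -> acc=88 shift=7
  byte[8]=0xF9 cont=1 payload=0x79=121: acc |= 121<<7 -> acc=15576 shift=14
  byte[9]=0x3E cont=0 payload=0x3E=62: acc |= 62<<14 -> acc=1031384 shift=21 [end]
Varint 3: bytes[7:10] = D8 F9 3E -> value 1031384 (3 byte(s))
  byte[10]=0x9F cont=1 payload=0x1F=31: acc |= 31<<0 -> acc=31 shift=7
  byte[11]=0x31 cont=0 payload=0x31=49: acc |= 49<<7 -> acc=6303 shift=14 [end]
Varint 4: bytes[10:12] = 9F 31 -> value 6303 (2 byte(s))
  byte[12]=0xF0 cont=1 payload=0x70=112: acc |= 112<<0 -> acc=112 shift=7
  byte[13]=0xC9 cont=1 payload=0x49=73: acc |= 73<<7 -> acc=9456 shift=14
  byte[14]=0x9A cont=1 payload=0x1A=26: acc |= 26<<14 -> acc=435440 shift=21
  byte[15]=0x2A cont=0 payload=0x2A=42: acc |= 42<<21 -> acc=88515824 shift=28 [end]
Varint 5: bytes[12:16] = F0 C9 9A 2A -> value 88515824 (4 byte(s))

Answer: 3 4 3 2 4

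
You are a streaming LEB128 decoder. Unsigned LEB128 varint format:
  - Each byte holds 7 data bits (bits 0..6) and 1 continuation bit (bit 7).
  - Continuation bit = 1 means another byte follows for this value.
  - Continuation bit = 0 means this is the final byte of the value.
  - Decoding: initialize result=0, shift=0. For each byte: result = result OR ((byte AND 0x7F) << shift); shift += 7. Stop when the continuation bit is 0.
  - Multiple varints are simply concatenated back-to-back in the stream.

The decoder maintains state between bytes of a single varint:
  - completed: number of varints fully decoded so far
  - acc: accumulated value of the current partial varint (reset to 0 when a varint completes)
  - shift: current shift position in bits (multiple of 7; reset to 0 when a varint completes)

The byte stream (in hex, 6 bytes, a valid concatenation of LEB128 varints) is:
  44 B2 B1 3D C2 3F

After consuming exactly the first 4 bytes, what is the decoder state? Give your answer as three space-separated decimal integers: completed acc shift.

Answer: 2 0 0

Derivation:
byte[0]=0x44 cont=0 payload=0x44: varint #1 complete (value=68); reset -> completed=1 acc=0 shift=0
byte[1]=0xB2 cont=1 payload=0x32: acc |= 50<<0 -> completed=1 acc=50 shift=7
byte[2]=0xB1 cont=1 payload=0x31: acc |= 49<<7 -> completed=1 acc=6322 shift=14
byte[3]=0x3D cont=0 payload=0x3D: varint #2 complete (value=1005746); reset -> completed=2 acc=0 shift=0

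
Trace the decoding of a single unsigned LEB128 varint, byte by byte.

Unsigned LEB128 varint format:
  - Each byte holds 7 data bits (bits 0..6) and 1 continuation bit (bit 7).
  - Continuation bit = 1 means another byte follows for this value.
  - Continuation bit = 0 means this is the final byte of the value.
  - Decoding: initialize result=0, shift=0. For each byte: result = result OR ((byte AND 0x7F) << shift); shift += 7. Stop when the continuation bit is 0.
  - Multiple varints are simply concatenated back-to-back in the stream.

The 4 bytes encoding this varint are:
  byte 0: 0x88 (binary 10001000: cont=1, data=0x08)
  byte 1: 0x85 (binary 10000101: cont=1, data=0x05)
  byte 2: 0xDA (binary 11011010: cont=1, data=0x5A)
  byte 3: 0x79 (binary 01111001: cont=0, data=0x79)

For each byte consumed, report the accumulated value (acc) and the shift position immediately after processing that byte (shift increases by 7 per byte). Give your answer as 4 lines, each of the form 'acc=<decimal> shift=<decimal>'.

Answer: acc=8 shift=7
acc=648 shift=14
acc=1475208 shift=21
acc=255230600 shift=28

Derivation:
byte 0=0x88: payload=0x08=8, contrib = 8<<0 = 8; acc -> 8, shift -> 7
byte 1=0x85: payload=0x05=5, contrib = 5<<7 = 640; acc -> 648, shift -> 14
byte 2=0xDA: payload=0x5A=90, contrib = 90<<14 = 1474560; acc -> 1475208, shift -> 21
byte 3=0x79: payload=0x79=121, contrib = 121<<21 = 253755392; acc -> 255230600, shift -> 28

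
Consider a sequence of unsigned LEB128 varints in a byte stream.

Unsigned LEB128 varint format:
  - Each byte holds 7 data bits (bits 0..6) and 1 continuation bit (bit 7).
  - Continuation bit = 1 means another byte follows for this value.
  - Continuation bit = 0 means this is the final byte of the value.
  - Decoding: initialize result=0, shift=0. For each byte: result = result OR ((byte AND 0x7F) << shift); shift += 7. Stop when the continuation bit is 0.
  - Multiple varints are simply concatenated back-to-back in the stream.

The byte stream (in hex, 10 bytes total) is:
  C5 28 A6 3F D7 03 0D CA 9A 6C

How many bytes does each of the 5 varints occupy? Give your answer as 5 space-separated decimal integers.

  byte[0]=0xC5 cont=1 payload=0x45=69: acc |= 69<<0 -> acc=69 shift=7
  byte[1]=0x28 cont=0 payload=0x28=40: acc |= 40<<7 -> acc=5189 shift=14 [end]
Varint 1: bytes[0:2] = C5 28 -> value 5189 (2 byte(s))
  byte[2]=0xA6 cont=1 payload=0x26=38: acc |= 38<<0 -> acc=38 shift=7
  byte[3]=0x3F cont=0 payload=0x3F=63: acc |= 63<<7 -> acc=8102 shift=14 [end]
Varint 2: bytes[2:4] = A6 3F -> value 8102 (2 byte(s))
  byte[4]=0xD7 cont=1 payload=0x57=87: acc |= 87<<0 -> acc=87 shift=7
  byte[5]=0x03 cont=0 payload=0x03=3: acc |= 3<<7 -> acc=471 shift=14 [end]
Varint 3: bytes[4:6] = D7 03 -> value 471 (2 byte(s))
  byte[6]=0x0D cont=0 payload=0x0D=13: acc |= 13<<0 -> acc=13 shift=7 [end]
Varint 4: bytes[6:7] = 0D -> value 13 (1 byte(s))
  byte[7]=0xCA cont=1 payload=0x4A=74: acc |= 74<<0 -> acc=74 shift=7
  byte[8]=0x9A cont=1 payload=0x1A=26: acc |= 26<<7 -> acc=3402 shift=14
  byte[9]=0x6C cont=0 payload=0x6C=108: acc |= 108<<14 -> acc=1772874 shift=21 [end]
Varint 5: bytes[7:10] = CA 9A 6C -> value 1772874 (3 byte(s))

Answer: 2 2 2 1 3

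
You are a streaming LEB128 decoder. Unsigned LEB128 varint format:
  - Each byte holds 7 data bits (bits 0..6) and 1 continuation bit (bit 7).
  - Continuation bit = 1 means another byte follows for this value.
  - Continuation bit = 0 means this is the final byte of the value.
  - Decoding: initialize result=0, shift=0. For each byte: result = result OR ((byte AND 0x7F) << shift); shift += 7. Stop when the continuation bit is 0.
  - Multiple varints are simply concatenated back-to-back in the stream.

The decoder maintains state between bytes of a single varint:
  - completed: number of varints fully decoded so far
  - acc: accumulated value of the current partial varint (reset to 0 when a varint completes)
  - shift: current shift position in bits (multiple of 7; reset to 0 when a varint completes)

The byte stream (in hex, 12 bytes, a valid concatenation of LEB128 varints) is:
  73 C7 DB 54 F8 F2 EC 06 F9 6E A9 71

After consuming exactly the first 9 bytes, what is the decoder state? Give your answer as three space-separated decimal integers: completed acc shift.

Answer: 3 121 7

Derivation:
byte[0]=0x73 cont=0 payload=0x73: varint #1 complete (value=115); reset -> completed=1 acc=0 shift=0
byte[1]=0xC7 cont=1 payload=0x47: acc |= 71<<0 -> completed=1 acc=71 shift=7
byte[2]=0xDB cont=1 payload=0x5B: acc |= 91<<7 -> completed=1 acc=11719 shift=14
byte[3]=0x54 cont=0 payload=0x54: varint #2 complete (value=1387975); reset -> completed=2 acc=0 shift=0
byte[4]=0xF8 cont=1 payload=0x78: acc |= 120<<0 -> completed=2 acc=120 shift=7
byte[5]=0xF2 cont=1 payload=0x72: acc |= 114<<7 -> completed=2 acc=14712 shift=14
byte[6]=0xEC cont=1 payload=0x6C: acc |= 108<<14 -> completed=2 acc=1784184 shift=21
byte[7]=0x06 cont=0 payload=0x06: varint #3 complete (value=14367096); reset -> completed=3 acc=0 shift=0
byte[8]=0xF9 cont=1 payload=0x79: acc |= 121<<0 -> completed=3 acc=121 shift=7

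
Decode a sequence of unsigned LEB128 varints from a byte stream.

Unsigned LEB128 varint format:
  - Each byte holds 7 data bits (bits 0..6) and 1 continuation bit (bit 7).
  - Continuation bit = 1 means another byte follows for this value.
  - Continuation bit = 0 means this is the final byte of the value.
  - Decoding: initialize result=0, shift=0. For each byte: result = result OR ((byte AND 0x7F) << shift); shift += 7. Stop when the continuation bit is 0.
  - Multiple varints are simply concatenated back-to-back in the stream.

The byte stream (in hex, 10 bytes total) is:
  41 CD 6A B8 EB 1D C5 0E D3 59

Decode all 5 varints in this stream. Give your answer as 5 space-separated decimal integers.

Answer: 65 13645 488888 1861 11475

Derivation:
  byte[0]=0x41 cont=0 payload=0x41=65: acc |= 65<<0 -> acc=65 shift=7 [end]
Varint 1: bytes[0:1] = 41 -> value 65 (1 byte(s))
  byte[1]=0xCD cont=1 payload=0x4D=77: acc |= 77<<0 -> acc=77 shift=7
  byte[2]=0x6A cont=0 payload=0x6A=106: acc |= 106<<7 -> acc=13645 shift=14 [end]
Varint 2: bytes[1:3] = CD 6A -> value 13645 (2 byte(s))
  byte[3]=0xB8 cont=1 payload=0x38=56: acc |= 56<<0 -> acc=56 shift=7
  byte[4]=0xEB cont=1 payload=0x6B=107: acc |= 107<<7 -> acc=13752 shift=14
  byte[5]=0x1D cont=0 payload=0x1D=29: acc |= 29<<14 -> acc=488888 shift=21 [end]
Varint 3: bytes[3:6] = B8 EB 1D -> value 488888 (3 byte(s))
  byte[6]=0xC5 cont=1 payload=0x45=69: acc |= 69<<0 -> acc=69 shift=7
  byte[7]=0x0E cont=0 payload=0x0E=14: acc |= 14<<7 -> acc=1861 shift=14 [end]
Varint 4: bytes[6:8] = C5 0E -> value 1861 (2 byte(s))
  byte[8]=0xD3 cont=1 payload=0x53=83: acc |= 83<<0 -> acc=83 shift=7
  byte[9]=0x59 cont=0 payload=0x59=89: acc |= 89<<7 -> acc=11475 shift=14 [end]
Varint 5: bytes[8:10] = D3 59 -> value 11475 (2 byte(s))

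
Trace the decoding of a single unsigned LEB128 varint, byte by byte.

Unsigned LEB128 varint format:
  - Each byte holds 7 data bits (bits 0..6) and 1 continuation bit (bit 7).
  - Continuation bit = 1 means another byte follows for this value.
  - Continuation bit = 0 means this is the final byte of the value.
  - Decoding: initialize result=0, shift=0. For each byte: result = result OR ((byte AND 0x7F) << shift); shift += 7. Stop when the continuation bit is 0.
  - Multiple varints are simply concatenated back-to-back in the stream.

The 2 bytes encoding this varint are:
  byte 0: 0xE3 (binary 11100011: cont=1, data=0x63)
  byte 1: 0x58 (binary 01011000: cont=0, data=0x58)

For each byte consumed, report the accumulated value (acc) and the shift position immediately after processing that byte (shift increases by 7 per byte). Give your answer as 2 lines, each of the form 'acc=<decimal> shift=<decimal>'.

Answer: acc=99 shift=7
acc=11363 shift=14

Derivation:
byte 0=0xE3: payload=0x63=99, contrib = 99<<0 = 99; acc -> 99, shift -> 7
byte 1=0x58: payload=0x58=88, contrib = 88<<7 = 11264; acc -> 11363, shift -> 14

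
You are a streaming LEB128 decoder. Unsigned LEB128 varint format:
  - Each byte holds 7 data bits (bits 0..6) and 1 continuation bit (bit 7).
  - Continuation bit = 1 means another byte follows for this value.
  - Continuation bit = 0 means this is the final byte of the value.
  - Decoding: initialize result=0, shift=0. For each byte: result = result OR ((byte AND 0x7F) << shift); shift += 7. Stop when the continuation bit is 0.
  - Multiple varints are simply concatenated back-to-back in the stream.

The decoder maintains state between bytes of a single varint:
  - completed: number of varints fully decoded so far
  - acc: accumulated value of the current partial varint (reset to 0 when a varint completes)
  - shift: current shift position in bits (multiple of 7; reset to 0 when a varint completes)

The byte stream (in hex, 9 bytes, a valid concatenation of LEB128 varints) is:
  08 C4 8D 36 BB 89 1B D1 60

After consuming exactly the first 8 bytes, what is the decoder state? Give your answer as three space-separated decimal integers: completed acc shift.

byte[0]=0x08 cont=0 payload=0x08: varint #1 complete (value=8); reset -> completed=1 acc=0 shift=0
byte[1]=0xC4 cont=1 payload=0x44: acc |= 68<<0 -> completed=1 acc=68 shift=7
byte[2]=0x8D cont=1 payload=0x0D: acc |= 13<<7 -> completed=1 acc=1732 shift=14
byte[3]=0x36 cont=0 payload=0x36: varint #2 complete (value=886468); reset -> completed=2 acc=0 shift=0
byte[4]=0xBB cont=1 payload=0x3B: acc |= 59<<0 -> completed=2 acc=59 shift=7
byte[5]=0x89 cont=1 payload=0x09: acc |= 9<<7 -> completed=2 acc=1211 shift=14
byte[6]=0x1B cont=0 payload=0x1B: varint #3 complete (value=443579); reset -> completed=3 acc=0 shift=0
byte[7]=0xD1 cont=1 payload=0x51: acc |= 81<<0 -> completed=3 acc=81 shift=7

Answer: 3 81 7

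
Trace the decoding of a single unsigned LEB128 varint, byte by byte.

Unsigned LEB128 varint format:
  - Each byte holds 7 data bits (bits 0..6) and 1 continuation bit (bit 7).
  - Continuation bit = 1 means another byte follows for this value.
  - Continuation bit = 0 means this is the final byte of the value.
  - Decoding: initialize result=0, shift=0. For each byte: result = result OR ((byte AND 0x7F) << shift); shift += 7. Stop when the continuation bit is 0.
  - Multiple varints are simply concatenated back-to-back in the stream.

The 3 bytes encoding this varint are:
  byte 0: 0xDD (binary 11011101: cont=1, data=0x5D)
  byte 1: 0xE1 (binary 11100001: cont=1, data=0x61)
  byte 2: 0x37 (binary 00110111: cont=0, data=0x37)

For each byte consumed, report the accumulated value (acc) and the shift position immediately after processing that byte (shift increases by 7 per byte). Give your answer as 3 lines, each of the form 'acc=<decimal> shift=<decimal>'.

Answer: acc=93 shift=7
acc=12509 shift=14
acc=913629 shift=21

Derivation:
byte 0=0xDD: payload=0x5D=93, contrib = 93<<0 = 93; acc -> 93, shift -> 7
byte 1=0xE1: payload=0x61=97, contrib = 97<<7 = 12416; acc -> 12509, shift -> 14
byte 2=0x37: payload=0x37=55, contrib = 55<<14 = 901120; acc -> 913629, shift -> 21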